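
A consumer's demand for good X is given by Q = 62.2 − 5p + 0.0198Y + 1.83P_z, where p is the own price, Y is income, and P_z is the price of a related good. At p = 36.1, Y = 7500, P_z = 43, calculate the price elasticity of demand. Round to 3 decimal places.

Q = 62.2 − 5(36.1) + 0.0198(7500) + 1.83(43) = 62.2 − 180.5 + 148.5 + 78.69 = 108.89.
∂Q/∂p = −5, so E_p = (−5)·(36.1/108.89) ≈ -1.658.
|E_p| > 1: demand is elastic.

-1.658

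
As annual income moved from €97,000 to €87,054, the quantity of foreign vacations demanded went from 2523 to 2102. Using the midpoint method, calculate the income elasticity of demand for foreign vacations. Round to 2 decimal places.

1.68

%ΔQ = (2102 − 2523)/[(2523+2102)/2] = -421/2312.5 ≈ -0.1821.
%ΔM = (87,054 − 97,000)/[(97,000+87,054)/2] = -9946/92027 ≈ -0.1081.
E_I = %ΔQ/%ΔM ≈ 1.68.
E_I > 1: normal good (luxury).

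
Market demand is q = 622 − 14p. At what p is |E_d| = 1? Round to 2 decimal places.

For linear demand q = a − bp, E = −bp/(a − bp). |E| = 1 ⇒ bp = a − bp ⇒ p = a/(2b).
p = 622/(2·14) ≈ 22.21.

22.21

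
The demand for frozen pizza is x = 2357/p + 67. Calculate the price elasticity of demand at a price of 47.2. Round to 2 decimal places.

-0.43

At p = 47.2, x = 116.9364.
dx/dp = −2357/p² = −1.058.
Point elasticity E = (dx/dp)·(p/x) = -1.058 × 47.2/116.9364 ≈ -0.43.
|E| < 1, so demand is inelastic at this price.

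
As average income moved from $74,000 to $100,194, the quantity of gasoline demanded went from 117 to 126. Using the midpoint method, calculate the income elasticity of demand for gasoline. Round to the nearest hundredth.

%ΔQ = (126 − 117)/[(117+126)/2] = 9/121.5 ≈ 0.0741.
%ΔI = (100,194 − 74,000)/[(74,000+100,194)/2] = 26194/87097 ≈ 0.3007.
E_I = %ΔQ/%ΔI ≈ 0.25.
E_I ∈ (0,1): normal good (necessity).

0.25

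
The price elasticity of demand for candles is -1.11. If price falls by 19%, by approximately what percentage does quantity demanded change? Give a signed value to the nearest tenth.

21.1

%ΔQ ≈ E × %ΔP = (-1.11) × (-19%) ≈ 21.1%.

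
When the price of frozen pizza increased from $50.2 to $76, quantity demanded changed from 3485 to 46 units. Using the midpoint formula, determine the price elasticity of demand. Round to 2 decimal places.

-4.76

%ΔQ = (46 − 3485)/[(3485 + 46)/2] = -3439/1765.5 ≈ -1.9479.
%ΔP = (76 − 50.2)/[(50.2 + 76)/2] = 25.8/63.1 ≈ 0.4089.
Arc elasticity E = %ΔQ/%ΔP ≈ -1.9479/0.4089 ≈ -4.76.
|E| > 1: demand is elastic over this range.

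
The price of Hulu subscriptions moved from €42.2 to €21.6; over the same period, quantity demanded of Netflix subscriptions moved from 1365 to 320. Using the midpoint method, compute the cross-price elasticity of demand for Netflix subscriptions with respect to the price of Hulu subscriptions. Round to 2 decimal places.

1.92

%ΔQ_x = (320 − 1365)/[(1365+320)/2] = -1045/842.5 ≈ -1.2404.
%ΔP_y = (21.6 − 42.2)/[(42.2+21.6)/2] ≈ -0.6458.
E_xy = -1.2404/-0.6458 ≈ 1.92.
E_xy > 0, so Netflix subscriptions and Hulu subscriptions are substitutes.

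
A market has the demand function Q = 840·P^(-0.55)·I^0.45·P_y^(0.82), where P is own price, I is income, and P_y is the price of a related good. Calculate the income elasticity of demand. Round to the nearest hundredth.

For a Cobb–Douglas (constant-elasticity) form Q = A·I^α·…, the elasticity with respect to I equals the exponent α at every point.
Here the exponent on I is 0.45, so the income elasticity of demand is 0.45.

0.45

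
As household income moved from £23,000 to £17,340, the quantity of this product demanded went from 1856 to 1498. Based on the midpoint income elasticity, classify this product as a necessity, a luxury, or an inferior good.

necessity

%ΔQ = (1498 − 1856)/[(1856+1498)/2] = -358/1677 ≈ -0.2135.
%ΔM = (17,340 − 23,000)/[(23,000+17,340)/2] = -5660/20170 ≈ -0.2806.
E_I = %ΔQ/%ΔM ≈ 0.761.
E_I ∈ (0,1): normal good (necessity).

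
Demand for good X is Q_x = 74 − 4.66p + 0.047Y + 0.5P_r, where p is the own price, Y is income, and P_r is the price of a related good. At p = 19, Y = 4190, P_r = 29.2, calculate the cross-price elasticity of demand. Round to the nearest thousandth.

Substituting, Q_x = 74 − 4.66(19) + 0.047(4190) + 0.5(29.2) = 74 − 88.54 + 196.93 + 14.6 = 196.99.
∂Q_x/∂P_r = +0.5, so E_xy = 0.5·(29.2/196.99) ≈ 0.074.
E_xy > 0: the goods are substitutes.

0.074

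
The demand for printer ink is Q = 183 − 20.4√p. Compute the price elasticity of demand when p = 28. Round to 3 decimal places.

At p = 28, Q = 75.0533.
dQ/dp = −20.4/(2√p) = −20.4/(2·5.2915).
Point elasticity E = (dQ/dp)·(p/Q) = -1.9276 × 28/75.0533 ≈ -0.719.
|E| < 1, so demand is inelastic at this price.

-0.719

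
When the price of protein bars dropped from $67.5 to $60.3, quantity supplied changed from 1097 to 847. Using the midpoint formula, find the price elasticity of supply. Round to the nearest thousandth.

2.283

%Δq = (847 − 1097)/[(1097 + 847)/2] = -250/972 ≈ -0.2572.
%ΔP = (60.3 − 67.5)/[(67.5 + 60.3)/2] = -7.2/63.9 ≈ -0.1127.
Arc elasticity E = %Δq/%ΔP ≈ -0.2572/-0.1127 ≈ 2.283.
|E| > 1: supply is elastic over this range.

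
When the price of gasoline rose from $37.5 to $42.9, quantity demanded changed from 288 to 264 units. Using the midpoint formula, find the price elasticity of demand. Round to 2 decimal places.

-0.65

%Δq = (264 − 288)/[(288 + 264)/2] = -24/276 ≈ -0.0870.
%Δp = (42.9 − 37.5)/[(37.5 + 42.9)/2] = 5.4/40.2 ≈ 0.1343.
Arc elasticity E = %Δq/%Δp ≈ -0.0870/0.1343 ≈ -0.65.
|E| < 1: demand is inelastic over this range.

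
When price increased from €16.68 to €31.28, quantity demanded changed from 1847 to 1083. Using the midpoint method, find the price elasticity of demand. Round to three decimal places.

-0.857

%Δq = (1083 − 1847)/[(1847 + 1083)/2] = -764/1465 ≈ -0.5215.
%Δp = (31.28 − 16.68)/[(16.68 + 31.28)/2] = 14.6/23.98 ≈ 0.6088.
Arc elasticity E = %Δq/%Δp ≈ -0.5215/0.6088 ≈ -0.857.
|E| < 1: demand is inelastic over this range.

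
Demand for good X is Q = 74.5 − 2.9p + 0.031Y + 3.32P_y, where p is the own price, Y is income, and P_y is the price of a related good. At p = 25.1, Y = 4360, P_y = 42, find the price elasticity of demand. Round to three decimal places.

-0.263

Evaluating quantity at (p, Y, P_y) gives Q = 74.5 − 2.9(25.1) + 0.031(4360) + 3.32(42) = 74.5 − 72.79 + 135.16 + 139.44 = 276.31.
∂Q/∂p = −2.9, so E_p = (−2.9)·(25.1/276.31) ≈ -0.263.
|E_p| < 1: demand is inelastic.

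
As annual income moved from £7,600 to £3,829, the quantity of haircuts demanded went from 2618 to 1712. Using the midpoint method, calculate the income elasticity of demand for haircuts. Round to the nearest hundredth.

%ΔQ = (1712 − 2618)/[(2618+1712)/2] = -906/2165 ≈ -0.4185.
%ΔY = (3,829 − 7,600)/[(7,600+3,829)/2] = -3771/5714.5 ≈ -0.6599.
E_I = %ΔQ/%ΔY ≈ 0.63.
E_I ∈ (0,1): normal good (necessity).

0.63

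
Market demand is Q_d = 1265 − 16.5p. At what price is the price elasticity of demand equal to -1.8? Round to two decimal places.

Set −bp/(a − bp) = −1.8 ⇒ bp = 1.8(a − bp) ⇒ bp(1+1.8) = 1.8·a.
p = 1.8·1265/(16.5·2.8) ≈ 49.29.

49.29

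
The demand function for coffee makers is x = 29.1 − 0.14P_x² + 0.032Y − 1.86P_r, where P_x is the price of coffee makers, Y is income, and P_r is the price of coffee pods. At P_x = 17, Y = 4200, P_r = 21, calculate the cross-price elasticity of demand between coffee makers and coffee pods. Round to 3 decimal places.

-0.465

x = 29.1 − 0.14(17)² + 0.032(4200) − 1.86(21) = 29.1 − 40.46 + 134.4 − 39.06 = 83.98.
∂x/∂P_r = −1.86, so E_xy = -1.86·(21/83.98) ≈ -0.465.
E_xy < 0: the goods are complements.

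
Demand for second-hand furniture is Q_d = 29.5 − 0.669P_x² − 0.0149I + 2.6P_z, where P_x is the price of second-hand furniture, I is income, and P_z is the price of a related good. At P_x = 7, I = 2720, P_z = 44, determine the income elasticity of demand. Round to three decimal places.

-0.574

First evaluate Q_d: 29.5 − 0.669(7)² − 0.0149(2720) + 2.6(44) = 29.5 − 32.781 − 40.528 + 114.4 = 70.591.
∂Q_d/∂I = −0.0149, so E_I = -0.0149·(2720/70.591) ≈ -0.574.
E_I < 0: inferior good.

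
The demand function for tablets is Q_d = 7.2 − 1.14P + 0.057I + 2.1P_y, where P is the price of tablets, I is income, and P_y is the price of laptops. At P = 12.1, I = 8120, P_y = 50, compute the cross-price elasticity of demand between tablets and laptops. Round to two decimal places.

0.19

At the given point, Q_d = 7.2 − 1.14(12.1) + 0.057(8120) + 2.1(50) = 7.2 − 13.794 + 462.84 + 105 = 561.246.
∂Q_d/∂P_y = +2.1, so E_xy = 2.1·(50/561.246) ≈ 0.19.
E_xy > 0: the goods are substitutes.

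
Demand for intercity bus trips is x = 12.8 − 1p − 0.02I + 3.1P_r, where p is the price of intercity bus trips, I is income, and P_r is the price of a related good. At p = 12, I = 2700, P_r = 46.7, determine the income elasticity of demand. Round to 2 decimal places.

Substituting, x = 12.8 − 1(12) − 0.02(2700) + 3.1(46.7) = 12.8 − 12 − 54 + 144.77 = 91.57.
∂x/∂I = −0.02, so E_I = -0.02·(2700/91.57) ≈ -0.59.
E_I < 0: inferior good.

-0.59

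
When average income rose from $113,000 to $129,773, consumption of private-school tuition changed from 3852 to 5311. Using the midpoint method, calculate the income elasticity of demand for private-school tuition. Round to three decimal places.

%ΔQ = (5311 − 3852)/[(3852+5311)/2] = 1459/4581.5 ≈ 0.3185.
%ΔY = (129,773 − 113,000)/[(113,000+129,773)/2] = 16773/121386.5 ≈ 0.1382.
E_I = %ΔQ/%ΔY ≈ 2.305.
E_I > 1: normal good (luxury).

2.305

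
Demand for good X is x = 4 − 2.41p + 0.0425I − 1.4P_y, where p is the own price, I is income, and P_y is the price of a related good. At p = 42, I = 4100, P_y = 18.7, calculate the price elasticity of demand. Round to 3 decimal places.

First evaluate x: 4 − 2.41(42) + 0.0425(4100) − 1.4(18.7) = 4 − 101.22 + 174.25 − 26.18 = 50.85.
∂x/∂p = −2.41, so E_p = (−2.41)·(42/50.85) ≈ -1.991.
|E_p| > 1: demand is elastic.

-1.991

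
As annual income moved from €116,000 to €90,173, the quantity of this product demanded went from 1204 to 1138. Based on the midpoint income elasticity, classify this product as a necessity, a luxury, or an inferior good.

necessity

%ΔQ = (1138 − 1204)/[(1204+1138)/2] = -66/1171 ≈ -0.0564.
%ΔI = (90,173 − 116,000)/[(116,000+90,173)/2] = -25827/103086.5 ≈ -0.2505.
E_I = %ΔQ/%ΔI ≈ 0.225.
E_I ∈ (0,1): normal good (necessity).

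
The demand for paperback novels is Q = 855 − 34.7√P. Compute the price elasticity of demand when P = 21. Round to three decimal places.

-0.114

At P = 21, Q = 695.9846.
dQ/dP = −34.7/(2√P) = −34.7/(2·4.5826).
Point elasticity E = (dQ/dP)·(P/Q) = -3.7861 × 21/695.9846 ≈ -0.114.
|E| < 1, so demand is inelastic at this price.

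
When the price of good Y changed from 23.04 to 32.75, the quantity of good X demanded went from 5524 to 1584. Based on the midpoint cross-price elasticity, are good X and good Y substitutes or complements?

%ΔQ_x = (1584 − 5524)/[(5524+1584)/2] = -3940/3554 ≈ -1.1086.
%ΔP_y = (32.75 − 23.04)/[(23.04+32.75)/2] ≈ 0.3481.
E_xy = -1.1086/0.3481 ≈ -3.185.
E_xy < 0, so the goods are complements.

complements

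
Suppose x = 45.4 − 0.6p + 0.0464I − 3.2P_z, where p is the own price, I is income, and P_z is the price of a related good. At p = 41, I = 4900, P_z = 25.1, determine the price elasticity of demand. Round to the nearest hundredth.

At the given point, x = 45.4 − 0.6(41) + 0.0464(4900) − 3.2(25.1) = 45.4 − 24.6 + 227.36 − 80.32 = 167.84.
∂x/∂p = −0.6, so E_p = (−0.6)·(41/167.84) ≈ -0.15.
|E_p| < 1: demand is inelastic.

-0.15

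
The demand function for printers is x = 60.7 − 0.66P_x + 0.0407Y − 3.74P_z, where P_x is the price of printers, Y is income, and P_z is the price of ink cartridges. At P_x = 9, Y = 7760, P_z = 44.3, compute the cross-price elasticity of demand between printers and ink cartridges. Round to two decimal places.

At the given point, x = 60.7 − 0.66(9) + 0.0407(7760) − 3.74(44.3) = 60.7 − 5.94 + 315.832 − 165.682 = 204.91.
∂x/∂P_z = −3.74, so E_xy = -3.74·(44.3/204.91) ≈ -0.81.
E_xy < 0: the goods are complements.

-0.81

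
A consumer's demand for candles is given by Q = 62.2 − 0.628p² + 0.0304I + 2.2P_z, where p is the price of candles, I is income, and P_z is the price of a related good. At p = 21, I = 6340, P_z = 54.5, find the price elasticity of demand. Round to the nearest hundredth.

Evaluating quantity at (p, I, P_z) gives Q = 62.2 − 0.628(21)² + 0.0304(6340) + 2.2(54.5) = 62.2 − 276.948 + 192.736 + 119.9 = 97.888.
∂Q/∂p = −2·0.628·p = -26.376, so E_p = -26.376·(21/97.888) ≈ -5.66.
|E_p| > 1: demand is elastic.

-5.66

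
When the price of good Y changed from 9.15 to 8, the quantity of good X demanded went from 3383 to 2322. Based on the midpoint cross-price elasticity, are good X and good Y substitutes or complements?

%ΔQ_x = (2322 − 3383)/[(3383+2322)/2] = -1061/2852.5 ≈ -0.3720.
%ΔP_y = (8 − 9.15)/[(9.15+8)/2] ≈ -0.1341.
E_xy = -0.3720/-0.1341 ≈ 2.773.
E_xy > 0, so the goods are substitutes.

substitutes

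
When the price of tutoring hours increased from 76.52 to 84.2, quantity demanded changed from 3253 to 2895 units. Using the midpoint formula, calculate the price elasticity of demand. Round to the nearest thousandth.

-1.219

%ΔQ = (2895 − 3253)/[(3253 + 2895)/2] = -358/3074 ≈ -0.1165.
%ΔP = (84.2 − 76.52)/[(76.52 + 84.2)/2] = 7.68/80.36 ≈ 0.0956.
Arc elasticity E = %ΔQ/%ΔP ≈ -0.1165/0.0956 ≈ -1.219.
|E| > 1: demand is elastic over this range.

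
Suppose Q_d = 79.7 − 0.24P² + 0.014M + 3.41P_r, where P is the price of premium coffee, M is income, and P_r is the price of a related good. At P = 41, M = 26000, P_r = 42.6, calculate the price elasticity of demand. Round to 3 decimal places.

Substituting, Q_d = 79.7 − 0.24(41)² + 0.014(26000) + 3.41(42.6) = 79.7 − 403.44 + 364 + 145.266 = 185.526.
∂Q_d/∂P = −2·0.24·P = -19.68, so E_p = -19.68·(41/185.526) ≈ -4.349.
|E_p| > 1: demand is elastic.

-4.349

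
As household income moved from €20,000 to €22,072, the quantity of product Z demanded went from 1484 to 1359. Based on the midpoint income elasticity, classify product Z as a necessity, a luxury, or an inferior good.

inferior

%ΔQ = (1359 − 1484)/[(1484+1359)/2] = -125/1421.5 ≈ -0.0879.
%ΔI = (22,072 − 20,000)/[(20,000+22,072)/2] = 2072/21036 ≈ 0.0985.
E_I = %ΔQ/%ΔI ≈ -0.893.
E_I < 0: inferior good.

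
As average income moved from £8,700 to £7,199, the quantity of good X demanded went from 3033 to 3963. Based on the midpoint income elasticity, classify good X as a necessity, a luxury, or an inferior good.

inferior

%ΔQ = (3963 − 3033)/[(3033+3963)/2] = 930/3498 ≈ 0.2659.
%ΔI = (7,199 − 8,700)/[(8,700+7,199)/2] = -1501/7949.5 ≈ -0.1888.
E_I = %ΔQ/%ΔI ≈ -1.408.
E_I < 0: inferior good.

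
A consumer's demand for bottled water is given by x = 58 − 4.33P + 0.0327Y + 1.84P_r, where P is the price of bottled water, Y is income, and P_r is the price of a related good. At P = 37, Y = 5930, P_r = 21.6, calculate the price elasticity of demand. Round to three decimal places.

Evaluating quantity at (P, Y, P_r) gives x = 58 − 4.33(37) + 0.0327(5930) + 1.84(21.6) = 58 − 160.21 + 193.911 + 39.744 = 131.445.
∂x/∂P = −4.33, so E_p = (−4.33)·(37/131.445) ≈ -1.219.
|E_p| > 1: demand is elastic.

-1.219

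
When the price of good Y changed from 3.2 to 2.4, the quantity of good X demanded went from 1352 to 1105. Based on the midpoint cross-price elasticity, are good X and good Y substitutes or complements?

%ΔQ_x = (1105 − 1352)/[(1352+1105)/2] = -247/1228.5 ≈ -0.2011.
%ΔP_y = (2.4 − 3.2)/[(3.2+2.4)/2] ≈ -0.2857.
E_xy = -0.2011/-0.2857 ≈ 0.704.
E_xy > 0, so the goods are substitutes.

substitutes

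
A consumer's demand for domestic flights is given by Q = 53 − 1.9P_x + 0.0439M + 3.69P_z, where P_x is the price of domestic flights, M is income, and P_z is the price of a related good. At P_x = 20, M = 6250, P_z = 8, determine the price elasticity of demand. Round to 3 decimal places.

-0.119

Substituting, Q = 53 − 1.9(20) + 0.0439(6250) + 3.69(8) = 53 − 38 + 274.375 + 29.52 = 318.895.
∂Q/∂P_x = −1.9, so E_p = (−1.9)·(20/318.895) ≈ -0.119.
|E_p| < 1: demand is inelastic.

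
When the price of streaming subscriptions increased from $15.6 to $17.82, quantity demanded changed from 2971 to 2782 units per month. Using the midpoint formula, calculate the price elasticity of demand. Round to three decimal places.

%Δq = (2782 − 2971)/[(2971 + 2782)/2] = -189/2876.5 ≈ -0.0657.
%ΔP = (17.82 − 15.6)/[(15.6 + 17.82)/2] = 2.22/16.71 ≈ 0.1329.
Arc elasticity E = %Δq/%ΔP ≈ -0.0657/0.1329 ≈ -0.495.
|E| < 1: demand is inelastic over this range.

-0.495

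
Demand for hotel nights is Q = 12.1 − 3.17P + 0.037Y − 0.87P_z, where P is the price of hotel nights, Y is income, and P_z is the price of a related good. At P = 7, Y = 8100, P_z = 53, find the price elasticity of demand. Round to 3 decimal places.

-0.091

Substituting, Q = 12.1 − 3.17(7) + 0.037(8100) − 0.87(53) = 12.1 − 22.19 + 299.7 − 46.11 = 243.5.
∂Q/∂P = −3.17, so E_p = (−3.17)·(7/243.5) ≈ -0.091.
|E_p| < 1: demand is inelastic.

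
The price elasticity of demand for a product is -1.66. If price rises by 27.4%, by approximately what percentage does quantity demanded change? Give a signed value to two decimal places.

-45.48

%ΔQ ≈ E × %ΔP = (-1.66) × (27.4%) ≈ -45.48%.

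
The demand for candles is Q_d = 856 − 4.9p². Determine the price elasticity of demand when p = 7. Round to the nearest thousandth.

-0.780

At p = 7, Q_d = 615.9.
dQ_d/dp = −2·4.9·p = −68.6.
Point elasticity E = (dQ_d/dp)·(p/Q_d) = -68.6 × 7/615.9 ≈ -0.780.
|E| < 1, so demand is inelastic at this price.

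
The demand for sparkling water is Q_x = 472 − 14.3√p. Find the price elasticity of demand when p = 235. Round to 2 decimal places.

At p = 235, Q_x = 252.7852.
dQ_x/dp = −14.3/(2√p) = −14.3/(2·15.3297).
Point elasticity E = (dQ_x/dp)·(p/Q_x) = -0.4664 × 235/252.7852 ≈ -0.43.
|E| < 1, so demand is inelastic at this price.

-0.43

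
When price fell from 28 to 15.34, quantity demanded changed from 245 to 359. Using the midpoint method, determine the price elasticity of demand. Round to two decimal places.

-0.65

%ΔQ = (359 − 245)/[(245 + 359)/2] = 114/302 ≈ 0.3775.
%Δp = (15.34 − 28)/[(28 + 15.34)/2] = -12.66/21.67 ≈ -0.5842.
Arc elasticity E = %ΔQ/%Δp ≈ 0.3775/-0.5842 ≈ -0.65.
|E| < 1: demand is inelastic over this range.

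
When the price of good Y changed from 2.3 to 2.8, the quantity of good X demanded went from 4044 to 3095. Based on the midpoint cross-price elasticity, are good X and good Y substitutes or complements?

complements

%ΔQ_x = (3095 − 4044)/[(4044+3095)/2] = -949/3569.5 ≈ -0.2659.
%ΔP_y = (2.8 − 2.3)/[(2.3+2.8)/2] ≈ 0.1961.
E_xy = -0.2659/0.1961 ≈ -1.356.
E_xy < 0, so the goods are complements.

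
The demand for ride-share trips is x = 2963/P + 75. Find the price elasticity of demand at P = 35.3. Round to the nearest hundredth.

-0.53

At P = 35.3, x = 158.9377.
dx/dP = −2963/P² = −2.3778.
Point elasticity E = (dx/dP)·(P/x) = -2.3778 × 35.3/158.9377 ≈ -0.53.
|E| < 1, so demand is inelastic at this price.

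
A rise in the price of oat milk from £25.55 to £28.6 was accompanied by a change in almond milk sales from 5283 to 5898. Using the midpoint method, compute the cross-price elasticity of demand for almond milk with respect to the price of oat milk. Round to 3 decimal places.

0.977

%ΔQ_x = (5898 − 5283)/[(5283+5898)/2] = 615/5590.5 ≈ 0.1100.
%ΔP_y = (28.6 − 25.55)/[(25.55+28.6)/2] ≈ 0.1127.
E_xy = 0.1100/0.1127 ≈ 0.977.
E_xy > 0, so almond milk and oat milk are substitutes.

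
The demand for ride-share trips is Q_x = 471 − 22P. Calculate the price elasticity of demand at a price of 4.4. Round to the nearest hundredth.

-0.26

At P = 4.4, Q_x = 374.2.
dQ_x/dP = −22.
Point elasticity E = (dQ_x/dP)·(P/Q_x) = -22 × 4.4/374.2 ≈ -0.26.
|E| < 1, so demand is inelastic at this price.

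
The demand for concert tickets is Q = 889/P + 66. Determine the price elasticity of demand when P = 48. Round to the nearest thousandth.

At P = 48, Q = 84.5208.
dQ/dP = −889/P² = −0.3859.
Point elasticity E = (dQ/dP)·(P/Q) = -0.3859 × 48/84.5208 ≈ -0.219.
|E| < 1, so demand is inelastic at this price.

-0.219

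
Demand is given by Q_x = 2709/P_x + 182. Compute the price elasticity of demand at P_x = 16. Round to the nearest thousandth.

At P_x = 16, Q_x = 351.3125.
dQ_x/dP_x = −2709/P_x² = −10.582.
Point elasticity E = (dQ_x/dP_x)·(P_x/Q_x) = -10.582 × 16/351.3125 ≈ -0.482.
|E| < 1, so demand is inelastic at this price.

-0.482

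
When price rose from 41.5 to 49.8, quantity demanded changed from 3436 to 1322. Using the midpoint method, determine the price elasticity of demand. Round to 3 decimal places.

-4.887

%Δq = (1322 − 3436)/[(3436 + 1322)/2] = -2114/2379 ≈ -0.8886.
%Δp = (49.8 − 41.5)/[(41.5 + 49.8)/2] = 8.3/45.65 ≈ 0.1818.
Arc elasticity E = %Δq/%Δp ≈ -0.8886/0.1818 ≈ -4.887.
|E| > 1: demand is elastic over this range.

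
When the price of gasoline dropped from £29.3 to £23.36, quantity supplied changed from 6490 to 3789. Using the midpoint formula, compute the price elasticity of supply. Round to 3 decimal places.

%Δq = (3789 − 6490)/[(6490 + 3789)/2] = -2701/5139.5 ≈ -0.5255.
%Δp = (23.36 − 29.3)/[(29.3 + 23.36)/2] = -5.94/26.33 ≈ -0.2256.
Arc elasticity E = %Δq/%Δp ≈ -0.5255/-0.2256 ≈ 2.330.
|E| > 1: supply is elastic over this range.

2.330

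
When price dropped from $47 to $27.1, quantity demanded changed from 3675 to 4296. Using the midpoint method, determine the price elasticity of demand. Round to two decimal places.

-0.29

%Δq = (4296 − 3675)/[(3675 + 4296)/2] = 621/3985.5 ≈ 0.1558.
%Δp = (27.1 − 47)/[(47 + 27.1)/2] = -19.9/37.05 ≈ -0.5371.
Arc elasticity E = %Δq/%Δp ≈ 0.1558/-0.5371 ≈ -0.29.
|E| < 1: demand is inelastic over this range.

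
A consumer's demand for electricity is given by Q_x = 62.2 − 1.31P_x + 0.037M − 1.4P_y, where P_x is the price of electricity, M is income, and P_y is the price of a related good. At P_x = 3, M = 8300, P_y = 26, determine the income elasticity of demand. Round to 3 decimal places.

0.934

At the given point, Q_x = 62.2 − 1.31(3) + 0.037(8300) − 1.4(26) = 62.2 − 3.93 + 307.1 − 36.4 = 328.97.
∂Q_x/∂M = +0.037, so E_I = 0.037·(8300/328.97) ≈ 0.934.
E_I ∈ (0,1): normal good (necessity).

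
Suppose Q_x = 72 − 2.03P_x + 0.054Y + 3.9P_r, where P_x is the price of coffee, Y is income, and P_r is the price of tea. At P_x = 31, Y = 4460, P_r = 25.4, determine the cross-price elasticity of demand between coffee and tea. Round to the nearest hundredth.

First evaluate Q_x: 72 − 2.03(31) + 0.054(4460) + 3.9(25.4) = 72 − 62.93 + 240.84 + 99.06 = 348.97.
∂Q_x/∂P_r = +3.9, so E_xy = 3.9·(25.4/348.97) ≈ 0.28.
E_xy > 0: the goods are substitutes.

0.28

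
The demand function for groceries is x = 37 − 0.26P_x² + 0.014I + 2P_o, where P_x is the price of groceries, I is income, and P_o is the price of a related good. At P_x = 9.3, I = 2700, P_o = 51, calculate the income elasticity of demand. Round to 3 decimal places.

0.245

At the given point, x = 37 − 0.26(9.3)² + 0.014(2700) + 2(51) = 37 − 22.4874 + 37.8 + 102 = 154.3126.
∂x/∂I = +0.014, so E_I = 0.014·(2700/154.3126) ≈ 0.245.
E_I ∈ (0,1): normal good (necessity).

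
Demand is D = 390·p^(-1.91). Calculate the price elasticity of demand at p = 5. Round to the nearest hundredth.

-1.91

For a Cobb–Douglas (constant-elasticity) form D = A·p^α·…, the elasticity with respect to p equals the exponent α at every point.
Here the exponent on p is -1.91, so the price elasticity of demand is -1.91.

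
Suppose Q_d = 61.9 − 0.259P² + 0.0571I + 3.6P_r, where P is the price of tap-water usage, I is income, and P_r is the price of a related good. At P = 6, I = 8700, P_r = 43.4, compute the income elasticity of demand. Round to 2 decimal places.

First evaluate Q_d: 61.9 − 0.259(6)² + 0.0571(8700) + 3.6(43.4) = 61.9 − 9.324 + 496.77 + 156.24 = 705.586.
∂Q_d/∂I = +0.0571, so E_I = 0.0571·(8700/705.586) ≈ 0.70.
E_I ∈ (0,1): normal good (necessity).

0.70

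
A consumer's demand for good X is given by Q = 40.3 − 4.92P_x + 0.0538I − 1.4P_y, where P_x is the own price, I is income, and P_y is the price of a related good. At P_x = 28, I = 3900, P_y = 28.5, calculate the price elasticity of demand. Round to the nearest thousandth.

-1.901

At the given point, Q = 40.3 − 4.92(28) + 0.0538(3900) − 1.4(28.5) = 40.3 − 137.76 + 209.82 − 39.9 = 72.46.
∂Q/∂P_x = −4.92, so E_p = (−4.92)·(28/72.46) ≈ -1.901.
|E_p| > 1: demand is elastic.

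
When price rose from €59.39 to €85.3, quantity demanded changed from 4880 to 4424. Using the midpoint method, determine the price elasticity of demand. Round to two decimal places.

-0.27

%Δq = (4424 − 4880)/[(4880 + 4424)/2] = -456/4652 ≈ -0.0980.
%Δp = (85.3 − 59.39)/[(59.39 + 85.3)/2] = 25.91/72.345 ≈ 0.3581.
Arc elasticity E = %Δq/%Δp ≈ -0.0980/0.3581 ≈ -0.27.
|E| < 1: demand is inelastic over this range.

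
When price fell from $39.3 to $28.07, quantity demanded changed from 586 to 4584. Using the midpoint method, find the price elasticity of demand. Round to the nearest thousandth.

%ΔQ = (4584 − 586)/[(586 + 4584)/2] = 3998/2585 ≈ 1.5466.
%ΔP = (28.07 − 39.3)/[(39.3 + 28.07)/2] = -11.23/33.685 ≈ -0.3334.
Arc elasticity E = %ΔQ/%ΔP ≈ 1.5466/-0.3334 ≈ -4.639.
|E| > 1: demand is elastic over this range.

-4.639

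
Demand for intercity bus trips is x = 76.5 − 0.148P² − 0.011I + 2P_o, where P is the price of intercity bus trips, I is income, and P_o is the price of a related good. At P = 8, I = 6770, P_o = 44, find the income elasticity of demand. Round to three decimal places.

-0.924

At the given point, x = 76.5 − 0.148(8)² − 0.011(6770) + 2(44) = 76.5 − 9.472 − 74.47 + 88 = 80.558.
∂x/∂I = −0.011, so E_I = -0.011·(6770/80.558) ≈ -0.924.
E_I < 0: inferior good.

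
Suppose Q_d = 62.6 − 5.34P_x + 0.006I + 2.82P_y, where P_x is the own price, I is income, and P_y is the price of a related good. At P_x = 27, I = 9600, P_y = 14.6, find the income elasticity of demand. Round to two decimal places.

3.35

Evaluating quantity at (P_x, I, P_y) gives Q_d = 62.6 − 5.34(27) + 0.006(9600) + 2.82(14.6) = 62.6 − 144.18 + 57.6 + 41.172 = 17.192.
∂Q_d/∂I = +0.006, so E_I = 0.006·(9600/17.192) ≈ 3.35.
E_I > 1: normal good (luxury).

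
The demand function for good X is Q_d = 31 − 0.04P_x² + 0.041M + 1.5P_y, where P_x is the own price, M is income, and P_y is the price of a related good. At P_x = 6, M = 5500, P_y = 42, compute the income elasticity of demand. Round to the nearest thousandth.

Evaluating quantity at (P_x, M, P_y) gives Q_d = 31 − 0.04(6)² + 0.041(5500) + 1.5(42) = 31 − 1.44 + 225.5 + 63 = 318.06.
∂Q_d/∂M = +0.041, so E_I = 0.041·(5500/318.06) ≈ 0.709.
E_I ∈ (0,1): normal good (necessity).

0.709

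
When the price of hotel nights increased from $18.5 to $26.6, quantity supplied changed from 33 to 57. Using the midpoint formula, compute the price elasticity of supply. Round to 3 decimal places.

1.485

%ΔQ = (57 − 33)/[(33 + 57)/2] = 24/45 ≈ 0.5333.
%Δp = (26.6 − 18.5)/[(18.5 + 26.6)/2] = 8.1/22.55 ≈ 0.3592.
Arc elasticity E = %ΔQ/%Δp ≈ 0.5333/0.3592 ≈ 1.485.
|E| > 1: supply is elastic over this range.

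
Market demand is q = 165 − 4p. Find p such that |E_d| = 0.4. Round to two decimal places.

11.79

Set −bp/(a − bp) = −0.4 ⇒ bp = 0.4(a − bp) ⇒ bp(1+0.4) = 0.4·a.
p = 0.4·165/(4·1.4) ≈ 11.79.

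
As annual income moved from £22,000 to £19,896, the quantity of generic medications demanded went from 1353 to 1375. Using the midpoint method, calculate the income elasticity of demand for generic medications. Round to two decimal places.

%ΔQ = (1375 − 1353)/[(1353+1375)/2] = 22/1364 ≈ 0.0161.
%ΔM = (19,896 − 22,000)/[(22,000+19,896)/2] = -2104/20948 ≈ -0.1004.
E_I = %ΔQ/%ΔM ≈ -0.16.
E_I < 0: inferior good.

-0.16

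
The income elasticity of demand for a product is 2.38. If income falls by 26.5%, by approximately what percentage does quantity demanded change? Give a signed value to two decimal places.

-63.07

%ΔQ ≈ E × %ΔI = (2.38) × (-26.5%) = -63.07%.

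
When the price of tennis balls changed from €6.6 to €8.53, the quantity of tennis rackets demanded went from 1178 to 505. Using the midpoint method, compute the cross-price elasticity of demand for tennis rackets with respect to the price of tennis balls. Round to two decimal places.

%ΔQ_x = (505 − 1178)/[(1178+505)/2] = -673/841.5 ≈ -0.7998.
%ΔP_y = (8.53 − 6.6)/[(6.6+8.53)/2] ≈ 0.2551.
E_xy = -0.7998/0.2551 ≈ -3.13.
E_xy < 0, so tennis rackets and tennis balls are complements.

-3.13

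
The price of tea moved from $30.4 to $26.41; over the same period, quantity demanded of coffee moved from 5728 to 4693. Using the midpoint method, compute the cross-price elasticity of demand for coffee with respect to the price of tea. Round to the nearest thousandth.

1.414

%ΔQ_x = (4693 − 5728)/[(5728+4693)/2] = -1035/5210.5 ≈ -0.1986.
%ΔP_y = (26.41 − 30.4)/[(30.4+26.41)/2] ≈ -0.1405.
E_xy = -0.1986/-0.1405 ≈ 1.414.
E_xy > 0, so coffee and tea are substitutes.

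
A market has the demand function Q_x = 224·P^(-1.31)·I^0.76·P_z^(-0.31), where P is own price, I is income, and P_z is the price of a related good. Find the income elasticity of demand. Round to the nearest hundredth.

For a Cobb–Douglas (constant-elasticity) form Q_x = A·I^α·…, the elasticity with respect to I equals the exponent α at every point.
Here the exponent on I is 0.76, so the income elasticity of demand is 0.76.

0.76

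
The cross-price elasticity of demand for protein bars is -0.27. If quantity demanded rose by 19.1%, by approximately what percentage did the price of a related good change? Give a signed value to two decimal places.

%ΔQ ≈ E × %ΔP_y ⇒ %ΔP_y = %ΔQ / E = (19.1%)/(-0.27) ≈ -70.74%.

-70.74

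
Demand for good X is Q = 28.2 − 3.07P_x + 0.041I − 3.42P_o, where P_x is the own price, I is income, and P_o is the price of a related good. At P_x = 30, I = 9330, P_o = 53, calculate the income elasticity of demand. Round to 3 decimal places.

2.785

At the given point, Q = 28.2 − 3.07(30) + 0.041(9330) − 3.42(53) = 28.2 − 92.1 + 382.53 − 181.26 = 137.37.
∂Q/∂I = +0.041, so E_I = 0.041·(9330/137.37) ≈ 2.785.
E_I > 1: normal good (luxury).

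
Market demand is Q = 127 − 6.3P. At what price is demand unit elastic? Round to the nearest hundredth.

10.08

For linear demand Q = a − bP, E = −bP/(a − bP). |E| = 1 ⇒ bP = a − bP ⇒ P = a/(2b).
P = 127/(2·6.3) ≈ 10.08.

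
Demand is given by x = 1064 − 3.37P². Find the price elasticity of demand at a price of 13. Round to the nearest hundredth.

-2.30

At P = 13, x = 494.47.
dx/dP = −2·3.37·P = −87.62.
Point elasticity E = (dx/dP)·(P/x) = -87.62 × 13/494.47 ≈ -2.30.
|E| > 1, so demand is elastic at this price.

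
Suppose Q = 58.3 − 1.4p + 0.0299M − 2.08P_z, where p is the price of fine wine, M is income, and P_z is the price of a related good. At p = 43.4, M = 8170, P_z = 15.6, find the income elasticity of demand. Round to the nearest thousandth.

Substituting, Q = 58.3 − 1.4(43.4) + 0.0299(8170) − 2.08(15.6) = 58.3 − 60.76 + 244.283 − 32.448 = 209.375.
∂Q/∂M = +0.0299, so E_I = 0.0299·(8170/209.375) ≈ 1.167.
E_I > 1: normal good (luxury).

1.167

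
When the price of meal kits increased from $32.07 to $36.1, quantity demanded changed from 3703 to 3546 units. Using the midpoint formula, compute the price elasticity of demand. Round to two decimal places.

%ΔQ = (3546 − 3703)/[(3703 + 3546)/2] = -157/3624.5 ≈ -0.0433.
%ΔP = (36.1 − 32.07)/[(32.07 + 36.1)/2] = 4.03/34.085 ≈ 0.1182.
Arc elasticity E = %ΔQ/%ΔP ≈ -0.0433/0.1182 ≈ -0.37.
|E| < 1: demand is inelastic over this range.

-0.37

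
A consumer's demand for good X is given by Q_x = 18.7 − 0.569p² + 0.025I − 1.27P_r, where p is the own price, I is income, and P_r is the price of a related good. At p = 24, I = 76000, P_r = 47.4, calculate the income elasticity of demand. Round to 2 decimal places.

1.24

Evaluating quantity at (p, I, P_r) gives Q_x = 18.7 − 0.569(24)² + 0.025(76000) − 1.27(47.4) = 18.7 − 327.744 + 1900 − 60.198 = 1530.758.
∂Q_x/∂I = +0.025, so E_I = 0.025·(76000/1530.758) ≈ 1.24.
E_I > 1: normal good (luxury).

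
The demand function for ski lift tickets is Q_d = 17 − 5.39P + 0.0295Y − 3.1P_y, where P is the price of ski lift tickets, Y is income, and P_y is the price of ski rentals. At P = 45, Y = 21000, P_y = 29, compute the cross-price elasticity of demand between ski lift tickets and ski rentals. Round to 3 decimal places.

At the given point, Q_d = 17 − 5.39(45) + 0.0295(21000) − 3.1(29) = 17 − 242.55 + 619.5 − 89.9 = 304.05.
∂Q_d/∂P_y = −3.1, so E_xy = -3.1·(29/304.05) ≈ -0.296.
E_xy < 0: the goods are complements.

-0.296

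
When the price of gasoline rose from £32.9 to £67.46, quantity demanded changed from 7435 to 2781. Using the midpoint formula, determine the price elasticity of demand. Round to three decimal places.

%Δq = (2781 − 7435)/[(7435 + 2781)/2] = -4654/5108 ≈ -0.9111.
%Δp = (67.46 − 32.9)/[(32.9 + 67.46)/2] = 34.56/50.18 ≈ 0.6887.
Arc elasticity E = %Δq/%Δp ≈ -0.9111/0.6887 ≈ -1.323.
|E| > 1: demand is elastic over this range.

-1.323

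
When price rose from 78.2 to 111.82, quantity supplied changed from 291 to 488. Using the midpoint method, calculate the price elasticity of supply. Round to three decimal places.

1.429

%ΔQ = (488 − 291)/[(291 + 488)/2] = 197/389.5 ≈ 0.5058.
%ΔP = (111.82 − 78.2)/[(78.2 + 111.82)/2] = 33.62/95.01 ≈ 0.3539.
Arc elasticity E = %ΔQ/%ΔP ≈ 0.5058/0.3539 ≈ 1.429.
|E| > 1: supply is elastic over this range.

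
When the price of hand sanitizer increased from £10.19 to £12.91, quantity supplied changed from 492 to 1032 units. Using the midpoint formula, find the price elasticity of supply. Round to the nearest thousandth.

%Δq = (1032 − 492)/[(492 + 1032)/2] = 540/762 ≈ 0.7087.
%Δp = (12.91 − 10.19)/[(10.19 + 12.91)/2] = 2.72/11.55 ≈ 0.2355.
Arc elasticity E = %Δq/%Δp ≈ 0.7087/0.2355 ≈ 3.009.
|E| > 1: supply is elastic over this range.

3.009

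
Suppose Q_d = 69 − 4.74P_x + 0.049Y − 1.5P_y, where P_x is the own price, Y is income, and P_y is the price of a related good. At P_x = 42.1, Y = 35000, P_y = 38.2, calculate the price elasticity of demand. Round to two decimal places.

First evaluate Q_d: 69 − 4.74(42.1) + 0.049(35000) − 1.5(38.2) = 69 − 199.554 + 1715 − 57.3 = 1527.146.
∂Q_d/∂P_x = −4.74, so E_p = (−4.74)·(42.1/1527.146) ≈ -0.13.
|E_p| < 1: demand is inelastic.

-0.13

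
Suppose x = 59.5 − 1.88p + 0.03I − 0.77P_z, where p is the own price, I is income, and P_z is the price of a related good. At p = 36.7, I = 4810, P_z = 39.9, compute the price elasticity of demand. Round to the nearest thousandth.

-0.663

First evaluate x: 59.5 − 1.88(36.7) + 0.03(4810) − 0.77(39.9) = 59.5 − 68.996 + 144.3 − 30.723 = 104.081.
∂x/∂p = −1.88, so E_p = (−1.88)·(36.7/104.081) ≈ -0.663.
|E_p| < 1: demand is inelastic.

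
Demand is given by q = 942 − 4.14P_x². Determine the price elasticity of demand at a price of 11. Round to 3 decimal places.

At P_x = 11, q = 441.06.
dq/dP_x = −2·4.14·P_x = −91.08.
Point elasticity E = (dq/dP_x)·(P_x/q) = -91.08 × 11/441.06 ≈ -2.272.
|E| > 1, so demand is elastic at this price.

-2.272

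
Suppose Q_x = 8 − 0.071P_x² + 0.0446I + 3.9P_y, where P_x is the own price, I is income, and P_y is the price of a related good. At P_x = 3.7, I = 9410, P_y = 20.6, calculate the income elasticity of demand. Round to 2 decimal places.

0.83

First evaluate Q_x: 8 − 0.071(3.7)² + 0.0446(9410) + 3.9(20.6) = 8 − 0.972 + 419.686 + 80.34 = 507.054.
∂Q_x/∂I = +0.0446, so E_I = 0.0446·(9410/507.054) ≈ 0.83.
E_I ∈ (0,1): normal good (necessity).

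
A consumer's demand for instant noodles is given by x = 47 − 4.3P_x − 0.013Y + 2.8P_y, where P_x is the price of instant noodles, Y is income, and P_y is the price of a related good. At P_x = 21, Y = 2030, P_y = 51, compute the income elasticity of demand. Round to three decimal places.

-0.361

At the given point, x = 47 − 4.3(21) − 0.013(2030) + 2.8(51) = 47 − 90.3 − 26.39 + 142.8 = 73.11.
∂x/∂Y = −0.013, so E_I = -0.013·(2030/73.11) ≈ -0.361.
E_I < 0: inferior good.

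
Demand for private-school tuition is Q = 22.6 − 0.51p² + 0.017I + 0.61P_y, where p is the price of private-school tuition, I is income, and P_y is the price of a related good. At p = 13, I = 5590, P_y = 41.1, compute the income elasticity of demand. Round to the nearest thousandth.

1.682

Substituting, Q = 22.6 − 0.51(13)² + 0.017(5590) + 0.61(41.1) = 22.6 − 86.19 + 95.03 + 25.071 = 56.511.
∂Q/∂I = +0.017, so E_I = 0.017·(5590/56.511) ≈ 1.682.
E_I > 1: normal good (luxury).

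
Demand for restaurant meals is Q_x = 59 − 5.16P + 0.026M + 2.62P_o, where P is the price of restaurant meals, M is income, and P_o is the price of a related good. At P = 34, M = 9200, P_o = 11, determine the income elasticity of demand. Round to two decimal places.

Substituting, Q_x = 59 − 5.16(34) + 0.026(9200) + 2.62(11) = 59 − 175.44 + 239.2 + 28.82 = 151.58.
∂Q_x/∂M = +0.026, so E_I = 0.026·(9200/151.58) ≈ 1.58.
E_I > 1: normal good (luxury).

1.58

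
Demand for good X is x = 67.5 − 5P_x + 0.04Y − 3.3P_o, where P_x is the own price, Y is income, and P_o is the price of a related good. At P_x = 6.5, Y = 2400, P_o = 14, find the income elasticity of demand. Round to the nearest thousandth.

Evaluating quantity at (P_x, Y, P_o) gives x = 67.5 − 5(6.5) + 0.04(2400) − 3.3(14) = 67.5 − 32.5 + 96 − 46.2 = 84.8.
∂x/∂Y = +0.04, so E_I = 0.04·(2400/84.8) ≈ 1.132.
E_I > 1: normal good (luxury).

1.132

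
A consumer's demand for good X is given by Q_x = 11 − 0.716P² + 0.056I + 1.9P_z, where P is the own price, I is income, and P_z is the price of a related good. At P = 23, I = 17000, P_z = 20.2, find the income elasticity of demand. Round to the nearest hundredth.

1.53

Q_x = 11 − 0.716(23)² + 0.056(17000) + 1.9(20.2) = 11 − 378.764 + 952 + 38.38 = 622.616.
∂Q_x/∂I = +0.056, so E_I = 0.056·(17000/622.616) ≈ 1.53.
E_I > 1: normal good (luxury).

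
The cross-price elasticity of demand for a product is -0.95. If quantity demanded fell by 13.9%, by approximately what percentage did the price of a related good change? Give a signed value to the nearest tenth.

14.6

%ΔQ ≈ E × %ΔP_y ⇒ %ΔP_y = %ΔQ / E = (-13.9%)/(-0.95) ≈ 14.6%.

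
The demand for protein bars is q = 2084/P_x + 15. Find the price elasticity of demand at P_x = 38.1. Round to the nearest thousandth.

-0.785

At P_x = 38.1, q = 69.6982.
dq/dP_x = −2084/P_x² = −1.4356.
Point elasticity E = (dq/dP_x)·(P_x/q) = -1.4356 × 38.1/69.6982 ≈ -0.785.
|E| < 1, so demand is inelastic at this price.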